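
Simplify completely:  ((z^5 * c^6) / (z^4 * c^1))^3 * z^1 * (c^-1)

Inside the bracket: z^1 * c^5
Raise to the power 3: z^3 * c^15
Multiply by z^1 * (c^-1): add exponents.

c^14*z^4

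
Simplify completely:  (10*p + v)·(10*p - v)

(10*p)^2 - (v)^2 = 100*p² - v².

100*p² - v²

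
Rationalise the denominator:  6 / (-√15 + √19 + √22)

(-13*√15 + 6*√22 + 9*√19 + √6270)/83

Group as (√19 + √22) - √15; multiply by (√19 + √22) + √15, then rationalise the remaining surd.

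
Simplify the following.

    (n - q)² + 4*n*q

Expanding gives n² + 2*n*q + q², a perfect square.

(n + q)²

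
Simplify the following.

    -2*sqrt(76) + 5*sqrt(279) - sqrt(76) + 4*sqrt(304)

10*sqrt(19) + 15*sqrt(31)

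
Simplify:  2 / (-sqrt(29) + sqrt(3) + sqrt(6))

(-10*sqrt(29) - 13*sqrt(6) - 16*sqrt(3) - 3*sqrt(58))/82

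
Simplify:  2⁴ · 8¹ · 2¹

2^8

2⁴ = 2^4; 8¹ = 2^3; 2¹ = 2^1
Combine exponents: 2^8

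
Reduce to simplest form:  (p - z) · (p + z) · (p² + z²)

p⁴ - z⁴

Telescope via difference of squares: (p+z)(p-z) = p² - z², then repeat with the next factor.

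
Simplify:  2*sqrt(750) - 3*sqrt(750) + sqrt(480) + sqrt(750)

2*sqrt(750) = 10*sqrt(30); 3*sqrt(750) = 15*sqrt(30); sqrt(480) = 4*sqrt(30); sqrt(750) = 5*sqrt(30)
Combine: (10 - 15 + 4 + 5)·sqrt(30) = 4*sqrt(30)

4*sqrt(30)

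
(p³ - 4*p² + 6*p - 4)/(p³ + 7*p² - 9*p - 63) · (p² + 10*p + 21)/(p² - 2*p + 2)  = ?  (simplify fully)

(p - 2)/(p - 3)

Factor: p³ - 4*p² + 6*p - 4 = (p² - 2*p + 2)·(p - 2);  p³ + 7*p² - 9*p - 63 = (p - 3)·(p + 7)·(p + 3);  p² + 10*p + 21 = (p + 3)·(p + 7)
Cancel the common factors (p² - 2*p + 2), (p + 3), (p + 7).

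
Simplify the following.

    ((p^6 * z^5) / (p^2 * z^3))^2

Inside the bracket: p^4 * z^2
Raise to the power 2: p^8 * z^4

p^8*z^4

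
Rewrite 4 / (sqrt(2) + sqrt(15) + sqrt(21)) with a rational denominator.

Group as (sqrt(15) + sqrt(21)) + sqrt(2); multiply by (sqrt(15) + sqrt(21)) - sqrt(2), then rationalise the remaining surd.

(-3*sqrt(70) - 2*sqrt(21) + 4*sqrt(15) + 17*sqrt(2))/13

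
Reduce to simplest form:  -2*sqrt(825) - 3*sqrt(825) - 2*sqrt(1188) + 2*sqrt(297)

2*sqrt(825) = 10*sqrt(33); 3*sqrt(825) = 15*sqrt(33); 2*sqrt(1188) = 12*sqrt(33); 2*sqrt(297) = 6*sqrt(33)
Combine: (-10 - 15 - 12 + 6)·sqrt(33) = -31*sqrt(33)

-31*sqrt(33)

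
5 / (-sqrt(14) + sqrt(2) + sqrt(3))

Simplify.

Group as (sqrt(2) + sqrt(3)) - sqrt(14); multiply by (sqrt(2) + sqrt(3)) + sqrt(14), then rationalise the remaining surd.

(-45*sqrt(14) - 65*sqrt(3) - 75*sqrt(2) - 20*sqrt(21))/57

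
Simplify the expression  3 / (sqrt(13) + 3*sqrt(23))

(-3*sqrt(13) + 9*sqrt(23))/194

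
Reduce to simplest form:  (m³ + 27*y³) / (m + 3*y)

m² - 3*m*y + 9*y²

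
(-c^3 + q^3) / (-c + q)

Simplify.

Apply the difference-of-cubes factorisation and cancel (-c + q).

c^2 + c*q + q^2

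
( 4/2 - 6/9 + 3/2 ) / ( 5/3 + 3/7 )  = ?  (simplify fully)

119/88

Numerator: 4/2 - 6/9 + 3/2 = 17/6
Denominator: 5/3 + 3/7 = 44/21
Divide: (17/6) · (21/44) = 119/88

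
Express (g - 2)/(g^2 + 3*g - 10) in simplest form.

1/(g + 5)

Factor: g^2 + 3*g - 10 = (g - 2)*(g + 5)
Cancel the common factor (g - 2).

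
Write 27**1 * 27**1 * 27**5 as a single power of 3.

27**1 = 3**3; 27**1 = 3**3; 27**5 = 3**15
Combine exponents: 3**21

3**21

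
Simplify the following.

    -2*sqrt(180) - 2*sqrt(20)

-16*sqrt(5)

2*sqrt(180) = 12*sqrt(5); 2*sqrt(20) = 4*sqrt(5)
Combine: (-12 - 4)·sqrt(5) = -16*sqrt(5)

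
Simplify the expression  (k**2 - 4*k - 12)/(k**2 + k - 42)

(k + 2)/(k + 7)

Factor: k**2 - 4*k - 12 = (k + 2)*(k - 6);  k**2 + k - 42 = (k - 6)*(k + 7)
Cancel the common factor (k - 6).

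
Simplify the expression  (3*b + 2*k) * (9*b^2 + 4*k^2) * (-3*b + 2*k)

-81*b^4 + 16*k^4

Pair the conjugate factors: ((2*k)+(3*b))((2*k)-(3*b)) = -9*b^2 + 4*k^2, then repeat with the next factor.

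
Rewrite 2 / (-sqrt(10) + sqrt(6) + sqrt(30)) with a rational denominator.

(-13*sqrt(10) - 7*sqrt(30) + 17*sqrt(6) + 30*sqrt(2))/11

Group as (sqrt(6) + sqrt(30)) - sqrt(10); multiply by (sqrt(6) + sqrt(30)) + sqrt(10), then rationalise the remaining surd.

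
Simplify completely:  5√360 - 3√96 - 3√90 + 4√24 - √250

-4*√6 + 16*√10

5√360 = 30*√10; 3√96 = 12*√6; 3√90 = 9*√10; 4√24 = 8*√6; √250 = 5*√10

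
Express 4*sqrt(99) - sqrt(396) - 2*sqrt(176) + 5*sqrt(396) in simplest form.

4*sqrt(99) = 12*sqrt(11); sqrt(396) = 6*sqrt(11); 2*sqrt(176) = 8*sqrt(11); 5*sqrt(396) = 30*sqrt(11)
Combine: (12 - 6 - 8 + 30)·sqrt(11) = 28*sqrt(11)

28*sqrt(11)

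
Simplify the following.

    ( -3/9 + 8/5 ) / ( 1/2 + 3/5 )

38/33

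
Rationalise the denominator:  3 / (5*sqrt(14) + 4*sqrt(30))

(-15*sqrt(14) + 12*sqrt(30))/130

Multiply numerator and denominator by -4*sqrt(30) + 5*sqrt(14).
Denominator becomes -130; numerator becomes -12*sqrt(30) + 15*sqrt(14).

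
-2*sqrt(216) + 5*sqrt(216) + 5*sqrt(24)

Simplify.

28*sqrt(6)

2*sqrt(216) = 12*sqrt(6); 5*sqrt(216) = 30*sqrt(6); 5*sqrt(24) = 10*sqrt(6)
Combine: (-12 + 30 + 10)·sqrt(6) = 28*sqrt(6)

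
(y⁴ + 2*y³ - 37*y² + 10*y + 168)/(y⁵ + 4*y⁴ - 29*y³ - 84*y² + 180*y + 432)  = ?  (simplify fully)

(y + 7)/(y² + 9*y + 18)

Factor: y⁴ + 2*y³ - 37*y² + 10*y + 168 = (y + 2)·(y + 7)·(y - 3)·(y - 4);  y⁵ + 4*y⁴ - 29*y³ - 84*y² + 180*y + 432 = (y + 2)·(y + 6)·(y + 3)·(y - 4)·(y - 3)
Cancel the common factors (y - 3), (y + 2), (y - 4).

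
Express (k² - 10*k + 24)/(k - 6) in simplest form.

k - 4

Factor: k² - 10*k + 24 = (k - 4)·(k - 6)
Cancel the common factor (k - 6).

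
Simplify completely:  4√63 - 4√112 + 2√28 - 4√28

4√63 = 12*√7; 4√112 = 16*√7; 2√28 = 4*√7; 4√28 = 8*√7
Combine: (12 - 16 + 4 - 8)·√7 = -8*√7

-8*√7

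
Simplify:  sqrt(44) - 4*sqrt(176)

sqrt(44) = 2*sqrt(11); 4*sqrt(176) = 16*sqrt(11)
Combine: (2 - 16)·sqrt(11) = -14*sqrt(11)

-14*sqrt(11)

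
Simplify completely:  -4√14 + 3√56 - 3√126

-7*√14

4√14 = 4*√14; 3√56 = 6*√14; 3√126 = 9*√14
Combine: (-4 + 6 - 9)·√14 = -7*√14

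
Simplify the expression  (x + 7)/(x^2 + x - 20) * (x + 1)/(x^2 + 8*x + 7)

1/(x^2 + x - 20)

Factor: x^2 + x - 20 = (x + 5)*(x - 4);  x^2 + 8*x + 7 = (x + 7)*(x + 1)
Cancel the common factors (x + 1), (x + 7).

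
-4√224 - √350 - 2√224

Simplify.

4√224 = 16*√14; √350 = 5*√14; 2√224 = 8*√14
Combine: (-16 - 5 - 8)·√14 = -29*√14

-29*√14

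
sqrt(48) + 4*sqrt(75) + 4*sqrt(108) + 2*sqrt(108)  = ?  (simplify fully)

sqrt(48) = 4*sqrt(3); 4*sqrt(75) = 20*sqrt(3); 4*sqrt(108) = 24*sqrt(3); 2*sqrt(108) = 12*sqrt(3)
Combine: (4 + 20 + 24 + 12)·sqrt(3) = 60*sqrt(3)

60*sqrt(3)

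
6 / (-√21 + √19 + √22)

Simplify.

Group as (√19 + √22) - √21; multiply by (√19 + √22) + √21, then rationalise the remaining surd.

(-10*√21 + 9*√22 + 12*√19 + √8778)/106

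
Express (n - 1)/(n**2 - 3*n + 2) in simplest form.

1/(n - 2)

Factor: n**2 - 3*n + 2 = (n - 1)*(n - 2)
Cancel the common factor (n - 1).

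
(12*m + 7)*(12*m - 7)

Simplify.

144*m^2 - 49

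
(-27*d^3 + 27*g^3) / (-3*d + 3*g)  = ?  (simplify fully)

9*d^2 + 9*d*g + 9*g^2

Factor as (a-b)(a^2+ab+b^2) with a=(3*g), b=(3*d).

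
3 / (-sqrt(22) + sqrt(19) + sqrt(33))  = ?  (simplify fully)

Group as (sqrt(19) + sqrt(33)) - sqrt(22); multiply by (sqrt(19) + sqrt(33)) + sqrt(22), then rationalise the remaining surd.

(-15*sqrt(22) + 4*sqrt(33) + 18*sqrt(19) + 11*sqrt(114))/268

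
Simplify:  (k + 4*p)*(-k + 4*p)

-k^2 + 16*p^2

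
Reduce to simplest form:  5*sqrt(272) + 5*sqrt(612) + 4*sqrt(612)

74*sqrt(17)

5*sqrt(272) = 20*sqrt(17); 5*sqrt(612) = 30*sqrt(17); 4*sqrt(612) = 24*sqrt(17)
Combine: (20 + 30 + 24)·sqrt(17) = 74*sqrt(17)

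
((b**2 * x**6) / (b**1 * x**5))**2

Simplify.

Inside the bracket: b**1 * x**1
Raise to the power 2: b**2 * x**2

b**2*x**2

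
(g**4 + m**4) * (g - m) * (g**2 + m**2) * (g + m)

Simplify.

Telescope via difference of squares: (g+m)(g-m) = g**2 - m**2, then repeat with the next factor.

g**8 - m**8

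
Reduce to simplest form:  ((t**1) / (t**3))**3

t**(-6)

Inside the bracket: (t**-2)
Raise to the power 3: (t**-6)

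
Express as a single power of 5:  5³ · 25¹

5^5

5³ = 5^3; 25¹ = 5^2
Combine exponents: 5^5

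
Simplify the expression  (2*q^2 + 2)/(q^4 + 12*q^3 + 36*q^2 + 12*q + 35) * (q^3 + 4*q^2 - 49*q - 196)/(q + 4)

Factor: 2*q^2 + 2 = 2*(q^2 + 1);  q^4 + 12*q^3 + 36*q^2 + 12*q + 35 = (q + 5)*(q + 7)*(q^2 + 1);  q^3 + 4*q^2 - 49*q - 196 = (q + 4)*(q - 7)*(q + 7)
Cancel the common factors (q^2 + 1), (q + 4), (q + 7).

(2*q - 14)/(q + 5)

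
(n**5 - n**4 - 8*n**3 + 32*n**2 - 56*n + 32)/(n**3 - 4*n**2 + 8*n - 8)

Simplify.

n**2 + 3*n - 4

Factor: n**5 - n**4 - 8*n**3 + 32*n**2 - 56*n + 32 = (n + 4)*(n**2 - 2*n + 4)*(n - 1)*(n - 2);  n**3 - 4*n**2 + 8*n - 8 = (n**2 - 2*n + 4)*(n - 2)
Cancel the common factors (n**2 - 2*n + 4), (n - 2).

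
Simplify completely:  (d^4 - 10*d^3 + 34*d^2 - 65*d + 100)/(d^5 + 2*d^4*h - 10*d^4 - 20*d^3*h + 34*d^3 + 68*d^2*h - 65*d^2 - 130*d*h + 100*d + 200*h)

1/(d + 2*h)

Factor: d^4 - 10*d^3 + 34*d^2 - 65*d + 100 = (d - 4)*(d - 5)*(d^2 - d + 5);  d^5 + 2*d^4*h - 10*d^4 - 20*d^3*h + 34*d^3 + 68*d^2*h - 65*d^2 - 130*d*h + 100*d + 200*h = (d - 5)*(d - 4)*(d + 2*h)*(d^2 - d + 5)
Cancel the common factors (d^2 - d + 5), (d - 4), (d - 5).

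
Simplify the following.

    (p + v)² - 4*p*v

(p - v)²

Expanding gives p² - 2*p*v + v², a perfect square.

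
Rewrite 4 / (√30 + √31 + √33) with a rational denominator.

(-3*√3410 + 14*√33 + 16*√31 + 17*√30)/367

Group as (√30 + √33) + √31; multiply by (√30 + √33) - √31, then rationalise the remaining surd.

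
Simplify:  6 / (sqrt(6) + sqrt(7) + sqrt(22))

Group as (sqrt(6) + sqrt(22)) + sqrt(7); multiply by (sqrt(6) + sqrt(22)) - sqrt(7), then rationalise the remaining surd.

(-8*sqrt(231) - 18*sqrt(22) + 42*sqrt(7) + 46*sqrt(6))/29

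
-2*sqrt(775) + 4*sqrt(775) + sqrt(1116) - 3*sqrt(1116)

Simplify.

-2*sqrt(31)

2*sqrt(775) = 10*sqrt(31); 4*sqrt(775) = 20*sqrt(31); sqrt(1116) = 6*sqrt(31); 3*sqrt(1116) = 18*sqrt(31)
Combine: (-10 + 20 + 6 - 18)·sqrt(31) = -2*sqrt(31)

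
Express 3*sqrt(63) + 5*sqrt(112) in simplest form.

3*sqrt(63) = 9*sqrt(7); 5*sqrt(112) = 20*sqrt(7)
Combine: (9 + 20)·sqrt(7) = 29*sqrt(7)

29*sqrt(7)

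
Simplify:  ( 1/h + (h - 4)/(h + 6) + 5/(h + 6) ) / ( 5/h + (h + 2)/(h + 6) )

Numerator: 1/h + (h - 4)/(h + 6) + 5/(h + 6) = (h² + 2*h + 6)/(h² + 6*h)
Denominator: 5/h + (h + 2)/(h + 6) = (h² + 7*h + 30)/(h² + 6*h)
Divide: ((h² + 2*h + 6)/(h² + 6*h)) · ((h² + 6*h)/(h² + 7*h + 30)) = (h² + 2*h + 6)/(h² + 7*h + 30)

(h² + 2*h + 6)/(h² + 7*h + 30)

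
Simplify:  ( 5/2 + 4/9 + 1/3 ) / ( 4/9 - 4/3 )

Numerator: 5/2 + 4/9 + 1/3 = 59/18
Denominator: 4/9 - 4/3 = -8/9
Divide: (59/18) · (-9/8) = -59/16

-59/16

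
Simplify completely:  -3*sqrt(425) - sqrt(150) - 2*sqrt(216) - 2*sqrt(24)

-15*sqrt(17) - 21*sqrt(6)

3*sqrt(425) = 15*sqrt(17); sqrt(150) = 5*sqrt(6); 2*sqrt(216) = 12*sqrt(6); 2*sqrt(24) = 4*sqrt(6)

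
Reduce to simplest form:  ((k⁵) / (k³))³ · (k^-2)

k⁴

Inside the bracket: k²
Raise to the power 3: k⁶
Multiply by (k^-2): add exponents.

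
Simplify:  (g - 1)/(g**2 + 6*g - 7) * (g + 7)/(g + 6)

1/(g + 6)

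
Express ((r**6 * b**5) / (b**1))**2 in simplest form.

b**8*r**12

Inside the bracket: r**6 * b**4
Raise to the power 2: r**12 * b**8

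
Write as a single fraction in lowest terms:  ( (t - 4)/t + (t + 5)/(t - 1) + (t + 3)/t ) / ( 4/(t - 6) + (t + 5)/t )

Numerator: (t - 4)/t + (t + 5)/(t - 1) + (t + 3)/t = (3*t² + 2*t + 1)/(t² - t)
Denominator: 4/(t - 6) + (t + 5)/t = (t² + 3*t - 30)/(t² - 6*t)
Divide: ((3*t² + 2*t + 1)/(t² - t)) · ((t² - 6*t)/(t² + 3*t - 30)) = (3*t³ - 16*t² - 11*t - 6)/(t³ + 2*t² - 33*t + 30)

(3*t³ - 16*t² - 11*t - 6)/(t³ + 2*t² - 33*t + 30)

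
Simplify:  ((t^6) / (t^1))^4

t^20

Inside the bracket: t^5
Raise to the power 4: t^20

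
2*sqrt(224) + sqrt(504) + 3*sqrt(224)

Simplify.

26*sqrt(14)

2*sqrt(224) = 8*sqrt(14); sqrt(504) = 6*sqrt(14); 3*sqrt(224) = 12*sqrt(14)
Combine: (8 + 6 + 12)·sqrt(14) = 26*sqrt(14)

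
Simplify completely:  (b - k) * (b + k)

b^2 - k^2

(b+k)(b-k) = b^2 - k^2.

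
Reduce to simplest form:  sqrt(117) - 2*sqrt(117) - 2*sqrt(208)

-11*sqrt(13)

sqrt(117) = 3*sqrt(13); 2*sqrt(117) = 6*sqrt(13); 2*sqrt(208) = 8*sqrt(13)
Combine: (3 - 6 - 8)·sqrt(13) = -11*sqrt(13)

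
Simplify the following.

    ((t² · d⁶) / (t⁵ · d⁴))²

d⁴/t⁶

Inside the bracket: (t^-3) · d²
Raise to the power 2: (t^-6) · d⁴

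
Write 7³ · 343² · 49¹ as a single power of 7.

7^11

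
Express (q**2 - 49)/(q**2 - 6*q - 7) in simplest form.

(q + 7)/(q + 1)

Factor: q**2 - 49 = (q - 7)*(q + 7);  q**2 - 6*q - 7 = (q + 1)*(q - 7)
Cancel the common factor (q - 7).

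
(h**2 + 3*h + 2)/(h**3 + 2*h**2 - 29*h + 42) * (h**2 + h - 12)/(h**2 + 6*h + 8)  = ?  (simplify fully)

(h + 1)/(h**2 + 5*h - 14)

Factor: h**2 + 3*h + 2 = (h + 2)*(h + 1);  h**3 + 2*h**2 - 29*h + 42 = (h - 3)*(h - 2)*(h + 7);  h**2 + h - 12 = (h - 3)*(h + 4);  h**2 + 6*h + 8 = (h + 2)*(h + 4)
Cancel the common factors (h - 3), (h + 4), (h + 2).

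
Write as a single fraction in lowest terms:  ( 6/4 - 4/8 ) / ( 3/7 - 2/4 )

Numerator: 6/4 - 4/8 = 1
Denominator: 3/7 - 2/4 = -1/14
Divide: (1) · (-14) = -14

-14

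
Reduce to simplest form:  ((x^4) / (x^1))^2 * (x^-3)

Inside the bracket: x^3
Raise to the power 2: x^6
Multiply by (x^-3): add exponents.

x^3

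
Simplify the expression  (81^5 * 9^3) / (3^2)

81^5 = 3^20; 9^3 = 3^6; 3^2 = 3^2
Combine exponents: 3^24

3^24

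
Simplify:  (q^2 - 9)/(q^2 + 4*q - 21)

(q + 3)/(q + 7)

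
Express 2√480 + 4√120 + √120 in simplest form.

18*√30

2√480 = 8*√30; 4√120 = 8*√30; √120 = 2*√30
Combine: (8 + 8 + 2)·√30 = 18*√30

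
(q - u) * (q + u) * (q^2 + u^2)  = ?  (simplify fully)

(q+u)(q-u) = q^2 - u^2; continue pairing.

q^4 - u^4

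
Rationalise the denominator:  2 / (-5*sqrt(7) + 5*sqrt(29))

Multiply numerator and denominator by 5*sqrt(7) + 5*sqrt(29).
Denominator becomes 550; numerator becomes 10*sqrt(7) + 10*sqrt(29).

(sqrt(7) + sqrt(29))/55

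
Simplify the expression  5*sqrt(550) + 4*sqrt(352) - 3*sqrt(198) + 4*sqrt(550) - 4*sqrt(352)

5*sqrt(550) = 25*sqrt(22); 4*sqrt(352) = 16*sqrt(22); 3*sqrt(198) = 9*sqrt(22); 4*sqrt(550) = 20*sqrt(22); 4*sqrt(352) = 16*sqrt(22)

36*sqrt(22)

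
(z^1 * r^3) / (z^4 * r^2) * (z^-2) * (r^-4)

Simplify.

1/(r^3*z^5)

Quotient: (z^-3) * r^1
Multiply by (z^-2) * (r^-4): add exponents.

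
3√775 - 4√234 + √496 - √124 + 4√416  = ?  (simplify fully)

4*√26 + 17*√31

3√775 = 15*√31; 4√234 = 12*√26; √496 = 4*√31; √124 = 2*√31; 4√416 = 16*√26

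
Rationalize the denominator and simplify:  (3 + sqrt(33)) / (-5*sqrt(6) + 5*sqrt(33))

(sqrt(6) + sqrt(22) + sqrt(33) + 11)/45

Multiply numerator and denominator by 5*sqrt(6) + 5*sqrt(33).
Denominator becomes 675; numerator becomes 15*sqrt(6) + 15*sqrt(22) + 15*sqrt(33) + 165.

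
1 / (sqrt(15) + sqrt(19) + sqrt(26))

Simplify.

Group as (sqrt(19) + sqrt(26)) + sqrt(15); multiply by (sqrt(19) + sqrt(26)) - sqrt(15), then rationalise the remaining surd.

(-sqrt(7410) + 4*sqrt(26) + 11*sqrt(19) + 15*sqrt(15))/538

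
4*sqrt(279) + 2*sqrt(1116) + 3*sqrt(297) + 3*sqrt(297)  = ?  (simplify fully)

18*sqrt(33) + 24*sqrt(31)

4*sqrt(279) = 12*sqrt(31); 2*sqrt(1116) = 12*sqrt(31); 3*sqrt(297) = 9*sqrt(33); 3*sqrt(297) = 9*sqrt(33)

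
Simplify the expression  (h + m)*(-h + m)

Product of conjugates: (P+Q)(P-Q) = P^2 - Q^2.

-h^2 + m^2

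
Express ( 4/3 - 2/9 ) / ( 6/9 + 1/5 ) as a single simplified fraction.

50/39

Numerator: 4/3 - 2/9 = 10/9
Denominator: 6/9 + 1/5 = 13/15
Divide: (10/9) · (15/13) = 50/39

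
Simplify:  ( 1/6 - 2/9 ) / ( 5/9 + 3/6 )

Numerator: 1/6 - 2/9 = -1/18
Denominator: 5/9 + 3/6 = 19/18
Divide: (-1/18) · (18/19) = -1/19

-1/19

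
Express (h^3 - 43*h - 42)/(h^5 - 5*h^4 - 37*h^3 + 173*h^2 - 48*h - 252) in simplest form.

1/(h^2 - 5*h + 6)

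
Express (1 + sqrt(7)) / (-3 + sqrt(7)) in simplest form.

-2*sqrt(7) - 5

Multiply numerator and denominator by -3 - sqrt(7).
Denominator becomes 2; numerator becomes -4*sqrt(7) - 10.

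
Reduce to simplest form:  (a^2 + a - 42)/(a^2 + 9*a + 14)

Factor: a^2 + a - 42 = (a - 6)*(a + 7);  a^2 + 9*a + 14 = (a + 7)*(a + 2)
Cancel the common factor (a + 7).

(a - 6)/(a + 2)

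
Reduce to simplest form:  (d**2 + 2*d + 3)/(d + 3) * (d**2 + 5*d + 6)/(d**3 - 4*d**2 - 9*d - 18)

(d + 2)/(d - 6)

Factor: d**2 + 5*d + 6 = (d + 3)*(d + 2);  d**3 - 4*d**2 - 9*d - 18 = (d**2 + 2*d + 3)*(d - 6)
Cancel the common factors (d**2 + 2*d + 3), (d + 3).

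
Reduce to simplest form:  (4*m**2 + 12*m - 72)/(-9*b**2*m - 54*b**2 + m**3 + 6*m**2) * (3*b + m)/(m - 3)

-4/(3*b - m)

Factor: 4*m**2 + 12*m - 72 = 4*(m + 6)*(m - 3);  -9*b**2*m - 54*b**2 + m**3 + 6*m**2 = (3*b + m)*(-3*b + m)*(m + 6)
Cancel the common factors (3*b + m), (m + 6), (m - 3).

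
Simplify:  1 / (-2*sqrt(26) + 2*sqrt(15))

(-sqrt(26) - sqrt(15))/22

Multiply numerator and denominator by 2*sqrt(15) + 2*sqrt(26).
Denominator becomes -44; numerator becomes 2*sqrt(15) + 2*sqrt(26).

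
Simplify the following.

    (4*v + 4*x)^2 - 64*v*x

Expand the square and combine the 64*v*x term.

16*(v - x)^2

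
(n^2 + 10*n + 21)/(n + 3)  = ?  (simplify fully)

Factor: n^2 + 10*n + 21 = (n + 7)*(n + 3)
Cancel the common factor (n + 3).

n + 7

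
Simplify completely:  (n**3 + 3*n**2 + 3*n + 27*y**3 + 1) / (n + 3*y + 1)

Factor as (a+b)(a**2-ab+b**2) with a=(3*y), b=(n + 1).

n**2 - 3*n*y + 2*n + 9*y**2 - 3*y + 1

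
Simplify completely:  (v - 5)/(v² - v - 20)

Factor: v² - v - 20 = (v - 5)·(v + 4)
Cancel the common factor (v - 5).

1/(v + 4)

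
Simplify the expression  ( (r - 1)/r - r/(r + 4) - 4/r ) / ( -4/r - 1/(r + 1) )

Numerator: (r - 1)/r - r/(r + 4) - 4/r = (-r - 20)/(r^2 + 4*r)
Denominator: -4/r - 1/(r + 1) = (-5*r - 4)/(r^2 + r)
Divide: ((-r - 20)/(r^2 + 4*r)) · ((r^2 + r)/(-5*r - 4)) = (r^2 + 21*r + 20)/(5*r^2 + 24*r + 16)

(r^2 + 21*r + 20)/(5*r^2 + 24*r + 16)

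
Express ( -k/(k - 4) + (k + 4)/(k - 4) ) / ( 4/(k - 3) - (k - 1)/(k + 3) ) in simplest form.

(-4*k² + 36)/(k³ - 12*k² + 23*k + 36)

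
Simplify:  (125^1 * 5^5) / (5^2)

5^6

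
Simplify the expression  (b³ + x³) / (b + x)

b² - b*x + x²

x^3 + b^3 = (b + x)(b² - b*x + x²).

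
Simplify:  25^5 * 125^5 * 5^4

25^5 = 5^10; 125^5 = 5^15; 5^4 = 5^4
Combine exponents: 5^29

5^29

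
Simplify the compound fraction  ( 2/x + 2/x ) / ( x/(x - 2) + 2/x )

Numerator: 2/x + 2/x = 4/x
Denominator: x/(x - 2) + 2/x = (x² + 2*x - 4)/(x² - 2*x)
Divide: (4/x) · ((x² - 2*x)/(x² + 2*x - 4)) = (4*x - 8)/(x² + 2*x - 4)

(4*x - 8)/(x² + 2*x - 4)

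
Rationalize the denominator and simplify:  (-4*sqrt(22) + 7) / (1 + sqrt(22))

Multiply numerator and denominator by -sqrt(22) + 1.
Denominator becomes -21; numerator becomes -11*sqrt(22) + 95.

(-95 + 11*sqrt(22))/21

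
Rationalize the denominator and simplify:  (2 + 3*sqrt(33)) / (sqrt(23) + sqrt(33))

(-3*sqrt(759) - 2*sqrt(23) + 2*sqrt(33) + 99)/10

Multiply numerator and denominator by -sqrt(23) + sqrt(33).
Denominator becomes 10; numerator becomes -3*sqrt(759) - 2*sqrt(23) + 2*sqrt(33) + 99.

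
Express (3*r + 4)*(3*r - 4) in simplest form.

9*r^2 - 16

(3*r)^2 - (4)^2 = 9*r^2 - 16.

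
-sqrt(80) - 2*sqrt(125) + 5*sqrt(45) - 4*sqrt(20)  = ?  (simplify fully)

-7*sqrt(5)

sqrt(80) = 4*sqrt(5); 2*sqrt(125) = 10*sqrt(5); 5*sqrt(45) = 15*sqrt(5); 4*sqrt(20) = 8*sqrt(5)
Combine: (-4 - 10 + 15 - 8)·sqrt(5) = -7*sqrt(5)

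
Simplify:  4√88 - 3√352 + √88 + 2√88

4√88 = 8*√22; 3√352 = 12*√22; √88 = 2*√22; 2√88 = 4*√22
Combine: (8 - 12 + 2 + 4)·√22 = 2*√22

2*√22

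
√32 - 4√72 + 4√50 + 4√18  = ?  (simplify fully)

12*√2

√32 = 4*√2; 4√72 = 24*√2; 4√50 = 20*√2; 4√18 = 12*√2
Combine: (4 - 24 + 20 + 12)·√2 = 12*√2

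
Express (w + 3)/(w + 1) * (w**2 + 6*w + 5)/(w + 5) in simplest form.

Factor: w**2 + 6*w + 5 = (w + 1)*(w + 5)
Cancel the common factors (w + 5), (w + 1).

w + 3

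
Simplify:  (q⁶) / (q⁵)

q

Quotient: q¹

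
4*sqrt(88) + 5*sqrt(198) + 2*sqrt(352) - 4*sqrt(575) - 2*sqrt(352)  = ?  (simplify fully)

4*sqrt(88) = 8*sqrt(22); 5*sqrt(198) = 15*sqrt(22); 2*sqrt(352) = 8*sqrt(22); 4*sqrt(575) = 20*sqrt(23); 2*sqrt(352) = 8*sqrt(22)

-20*sqrt(23) + 23*sqrt(22)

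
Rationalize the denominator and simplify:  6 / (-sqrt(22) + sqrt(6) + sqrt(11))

(30*sqrt(22) + 102*sqrt(11) + 162*sqrt(6) + 264*sqrt(3))/239

Group as (sqrt(6) + sqrt(11)) - sqrt(22); multiply by (sqrt(6) + sqrt(11)) + sqrt(22), then rationalise the remaining surd.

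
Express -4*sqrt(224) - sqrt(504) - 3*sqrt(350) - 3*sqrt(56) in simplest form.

-43*sqrt(14)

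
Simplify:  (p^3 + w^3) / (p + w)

Apply the sum-of-cubes factorisation and cancel (p + w).

p^2 - p*w + w^2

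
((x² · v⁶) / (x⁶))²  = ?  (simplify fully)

v^12/x⁸

Inside the bracket: (x^-4) · v⁶
Raise to the power 2: (x^-8) · v^12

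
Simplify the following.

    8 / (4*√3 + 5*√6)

Multiply numerator and denominator by -5*√6 + 4*√3.
Denominator becomes -102; numerator becomes -40*√6 + 32*√3.

(-16*√3 + 20*√6)/51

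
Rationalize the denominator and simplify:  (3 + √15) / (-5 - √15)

-√15/5

Multiply numerator and denominator by -5 + √15.
Denominator becomes 10; numerator becomes -2*√15.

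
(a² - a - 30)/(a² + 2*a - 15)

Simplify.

(a - 6)/(a - 3)

Factor: a² - a - 30 = (a - 6)·(a + 5);  a² + 2*a - 15 = (a - 3)·(a + 5)
Cancel the common factor (a + 5).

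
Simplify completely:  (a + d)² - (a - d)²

4*a*d

Binomially expand both and collect terms in a, d.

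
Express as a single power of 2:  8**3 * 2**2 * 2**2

2**13

8**3 = 2**9; 2**2 = 2**2; 2**2 = 2**2
Combine exponents: 2**13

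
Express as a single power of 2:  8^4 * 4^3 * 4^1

2^20

8^4 = 2^12; 4^3 = 2^6; 4^1 = 2^2
Combine exponents: 2^20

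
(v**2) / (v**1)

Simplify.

Quotient: v**1

v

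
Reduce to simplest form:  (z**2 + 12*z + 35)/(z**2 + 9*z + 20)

(z + 7)/(z + 4)

Factor: z**2 + 12*z + 35 = (z + 5)*(z + 7);  z**2 + 9*z + 20 = (z + 5)*(z + 4)
Cancel the common factor (z + 5).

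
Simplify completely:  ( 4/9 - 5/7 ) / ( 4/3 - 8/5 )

85/84

Numerator: 4/9 - 5/7 = -17/63
Denominator: 4/3 - 8/5 = -4/15
Divide: (-17/63) · (-15/4) = 85/84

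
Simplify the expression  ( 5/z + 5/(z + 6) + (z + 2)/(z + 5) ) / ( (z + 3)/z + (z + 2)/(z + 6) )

Numerator: 5/z + 5/(z + 6) + (z + 2)/(z + 5) = (z^3 + 18*z^2 + 92*z + 150)/(z^3 + 11*z^2 + 30*z)
Denominator: (z + 3)/z + (z + 2)/(z + 6) = (2*z^2 + 11*z + 18)/(z^2 + 6*z)
Divide: ((z^3 + 18*z^2 + 92*z + 150)/(z^3 + 11*z^2 + 30*z)) · ((z^2 + 6*z)/(2*z^2 + 11*z + 18)) = (z^3 + 18*z^2 + 92*z + 150)/(2*z^3 + 21*z^2 + 73*z + 90)

(z^3 + 18*z^2 + 92*z + 150)/(2*z^3 + 21*z^2 + 73*z + 90)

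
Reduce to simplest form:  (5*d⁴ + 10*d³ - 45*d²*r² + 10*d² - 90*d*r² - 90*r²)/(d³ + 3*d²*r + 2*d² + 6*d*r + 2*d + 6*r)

Factor: 5*d⁴ + 10*d³ - 45*d²*r² + 10*d² - 90*d*r² - 90*r² = 5·(d + 3*r)·(d² + 2*d + 2)·(d - 3*r);  d³ + 3*d²*r + 2*d² + 6*d*r + 2*d + 6*r = (d + 3*r)·(d² + 2*d + 2)
Cancel the common factors (d² + 2*d + 2), (d + 3*r).

5*d - 15*r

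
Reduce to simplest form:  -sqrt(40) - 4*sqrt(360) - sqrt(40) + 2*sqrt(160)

sqrt(40) = 2*sqrt(10); 4*sqrt(360) = 24*sqrt(10); sqrt(40) = 2*sqrt(10); 2*sqrt(160) = 8*sqrt(10)
Combine: (-2 - 24 - 2 + 8)·sqrt(10) = -20*sqrt(10)

-20*sqrt(10)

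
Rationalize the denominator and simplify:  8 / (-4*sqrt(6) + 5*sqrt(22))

Multiply numerator and denominator by 4*sqrt(6) + 5*sqrt(22).
Denominator becomes 454; numerator becomes 32*sqrt(6) + 40*sqrt(22).

(16*sqrt(6) + 20*sqrt(22))/227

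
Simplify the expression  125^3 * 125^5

5^24

125^3 = 5^9; 125^5 = 5^15
Combine exponents: 5^24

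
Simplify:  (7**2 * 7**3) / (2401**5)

7**(-15)

7**2 = 7**2; 7**3 = 7**3; 2401**5 = 7**20
Combine exponents: 7**(-15)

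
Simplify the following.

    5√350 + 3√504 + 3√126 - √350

47*√14

5√350 = 25*√14; 3√504 = 18*√14; 3√126 = 9*√14; √350 = 5*√14
Combine: (25 + 18 + 9 - 5)·√14 = 47*√14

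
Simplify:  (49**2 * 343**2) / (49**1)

7**8

49**2 = 7**4; 343**2 = 7**6; 49**1 = 7**2
Combine exponents: 7**8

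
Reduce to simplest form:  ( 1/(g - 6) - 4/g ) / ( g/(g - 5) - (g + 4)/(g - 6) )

(3*g^2 - 39*g + 120)/(5*g^2 - 20*g)

Numerator: 1/(g - 6) - 4/g = (-3*g + 24)/(g^2 - 6*g)
Denominator: g/(g - 5) - (g + 4)/(g - 6) = (-5*g + 20)/(g^2 - 11*g + 30)
Divide: ((-3*g + 24)/(g^2 - 6*g)) · ((g^2 - 11*g + 30)/(-5*g + 20)) = (3*g^2 - 39*g + 120)/(5*g^2 - 20*g)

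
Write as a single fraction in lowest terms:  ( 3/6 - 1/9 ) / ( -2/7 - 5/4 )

Numerator: 3/6 - 1/9 = 7/18
Denominator: -2/7 - 5/4 = -43/28
Divide: (7/18) · (-28/43) = -98/387

-98/387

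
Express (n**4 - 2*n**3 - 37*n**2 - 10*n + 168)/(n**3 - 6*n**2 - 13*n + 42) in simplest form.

n + 4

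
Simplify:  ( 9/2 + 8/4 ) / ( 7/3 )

39/14

Numerator: 9/2 + 8/4 = 13/2
Denominator: 7/3 = 7/3
Divide: (13/2) · (3/7) = 39/14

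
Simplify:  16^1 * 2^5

16^1 = 2^4; 2^5 = 2^5
Combine exponents: 2^9

2^9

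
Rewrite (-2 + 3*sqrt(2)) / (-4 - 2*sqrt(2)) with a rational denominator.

Multiply numerator and denominator by -4 + 2*sqrt(2).
Denominator becomes 8; numerator becomes -16*sqrt(2) + 20.

(-4*sqrt(2) + 5)/2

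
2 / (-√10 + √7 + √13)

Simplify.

Group as (√7 + √13) - √10; multiply by (√7 + √13) + √10, then rationalise the remaining surd.

(-5*√10 + 2*√13 + 8*√7 + √910)/66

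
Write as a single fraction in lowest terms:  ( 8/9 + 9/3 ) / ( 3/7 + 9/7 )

245/108

Numerator: 8/9 + 9/3 = 35/9
Denominator: 3/7 + 9/7 = 12/7
Divide: (35/9) · (7/12) = 245/108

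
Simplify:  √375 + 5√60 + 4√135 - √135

√375 = 5*√15; 5√60 = 10*√15; 4√135 = 12*√15; √135 = 3*√15
Combine: (5 + 10 + 12 - 3)·√15 = 24*√15

24*√15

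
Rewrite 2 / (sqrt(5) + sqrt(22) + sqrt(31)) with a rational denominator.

(-sqrt(3410) - 2*sqrt(31) + 7*sqrt(22) + 24*sqrt(5))/106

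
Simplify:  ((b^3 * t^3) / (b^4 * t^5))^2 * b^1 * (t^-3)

1/(b*t^7)

Inside the bracket: (b^-1) * (t^-2)
Raise to the power 2: (b^-2) * (t^-4)
Multiply by b^1 * (t^-3): add exponents.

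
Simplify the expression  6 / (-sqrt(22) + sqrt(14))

(-3*sqrt(22) - 3*sqrt(14))/4

Multiply numerator and denominator by sqrt(14) + sqrt(22).
Denominator becomes -8; numerator becomes 6*sqrt(14) + 6*sqrt(22).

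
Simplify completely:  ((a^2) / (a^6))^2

Inside the bracket: (a^-4)
Raise to the power 2: (a^-8)

a^(-8)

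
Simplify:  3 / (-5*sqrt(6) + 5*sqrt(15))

Multiply numerator and denominator by 5*sqrt(6) + 5*sqrt(15).
Denominator becomes 225; numerator becomes 15*sqrt(6) + 15*sqrt(15).

(sqrt(6) + sqrt(15))/15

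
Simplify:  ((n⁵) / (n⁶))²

Inside the bracket: (n^-1)
Raise to the power 2: (n^-2)

n^(-2)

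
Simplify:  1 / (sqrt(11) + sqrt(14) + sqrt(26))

(-4*sqrt(1001) - sqrt(26) + 23*sqrt(14) + 29*sqrt(11))/615

Group as (sqrt(11) + sqrt(14)) + sqrt(26); multiply by (sqrt(11) + sqrt(14)) - sqrt(26), then rationalise the remaining surd.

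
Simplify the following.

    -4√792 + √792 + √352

4√792 = 24*√22; √792 = 6*√22; √352 = 4*√22
Combine: (-24 + 6 + 4)·√22 = -14*√22

-14*√22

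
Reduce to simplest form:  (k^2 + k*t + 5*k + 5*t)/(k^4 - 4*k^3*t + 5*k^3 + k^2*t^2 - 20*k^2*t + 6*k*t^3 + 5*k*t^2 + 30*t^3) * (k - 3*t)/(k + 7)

-1/(-k^2 + 2*k*t - 7*k + 14*t)

Factor: k^2 + k*t + 5*k + 5*t = (k + 5)*(k + t);  k^4 - 4*k^3*t + 5*k^3 + k^2*t^2 - 20*k^2*t + 6*k*t^3 + 5*k*t^2 + 30*t^3 = (k + 5)*(k - 3*t)*(k - 2*t)*(k + t)
Cancel the common factors (k + t), (k + 5), (k - 3*t).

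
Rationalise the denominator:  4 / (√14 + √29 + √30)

(-16*√3045 + 52*√30 + 60*√29 + 180*√14)/1455

Group as (√14 + √29) + √30; multiply by (√14 + √29) - √30, then rationalise the remaining surd.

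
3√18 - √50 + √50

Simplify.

9*√2

3√18 = 9*√2; √50 = 5*√2; √50 = 5*√2
Combine: (9 - 5 + 5)·√2 = 9*√2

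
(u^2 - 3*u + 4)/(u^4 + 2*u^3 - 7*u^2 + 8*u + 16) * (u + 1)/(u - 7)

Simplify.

Factor: u^4 + 2*u^3 - 7*u^2 + 8*u + 16 = (u + 1)*(u + 4)*(u^2 - 3*u + 4)
Cancel the common factors (u^2 - 3*u + 4), (u + 1).

1/(u^2 - 3*u - 28)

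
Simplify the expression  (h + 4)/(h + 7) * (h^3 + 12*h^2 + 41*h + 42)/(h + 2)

Factor: h^3 + 12*h^2 + 41*h + 42 = (h + 2)*(h + 7)*(h + 3)
Cancel the common factors (h + 7), (h + 2).

h^2 + 7*h + 12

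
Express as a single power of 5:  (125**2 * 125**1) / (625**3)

5**(-3)

125**2 = 5**6; 125**1 = 5**3; 625**3 = 5**12
Combine exponents: 5**(-3)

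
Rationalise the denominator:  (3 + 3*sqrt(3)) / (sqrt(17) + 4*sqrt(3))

(-3*sqrt(51) - 3*sqrt(17) + 12*sqrt(3) + 36)/31

Multiply numerator and denominator by -sqrt(17) + 4*sqrt(3).
Denominator becomes 31; numerator becomes -3*sqrt(51) - 3*sqrt(17) + 12*sqrt(3) + 36.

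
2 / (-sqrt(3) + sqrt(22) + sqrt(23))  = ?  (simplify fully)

Group as (sqrt(22) + sqrt(23)) - sqrt(3); multiply by (sqrt(22) + sqrt(23)) + sqrt(3), then rationalise the remaining surd.

(-21*sqrt(3) + sqrt(23) + 2*sqrt(22) + sqrt(1518))/65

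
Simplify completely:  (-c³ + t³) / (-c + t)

t^3 - c^3 = (-c + t)(c² + c*t + t²).

c² + c*t + t²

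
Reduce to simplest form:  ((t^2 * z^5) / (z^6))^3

Inside the bracket: t^2 * (z^-1)
Raise to the power 3: t^6 * (z^-3)

t^6/z^3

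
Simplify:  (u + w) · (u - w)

Pair the conjugate factors: (u+w)(u-w) = u² - w².

u² - w²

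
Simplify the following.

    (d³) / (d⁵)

d^(-2)

Quotient: (d^-2)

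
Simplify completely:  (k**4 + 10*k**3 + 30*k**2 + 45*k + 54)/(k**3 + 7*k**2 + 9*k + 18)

Factor: k**4 + 10*k**3 + 30*k**2 + 45*k + 54 = (k + 3)*(k + 6)*(k**2 + k + 3);  k**3 + 7*k**2 + 9*k + 18 = (k + 6)*(k**2 + k + 3)
Cancel the common factors (k**2 + k + 3), (k + 6).

k + 3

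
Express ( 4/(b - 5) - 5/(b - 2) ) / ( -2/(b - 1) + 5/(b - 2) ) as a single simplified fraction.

(-b**2 + 18*b - 17)/(3*b**2 - 16*b + 5)

Numerator: 4/(b - 5) - 5/(b - 2) = (-b + 17)/(b**2 - 7*b + 10)
Denominator: -2/(b - 1) + 5/(b - 2) = (3*b - 1)/(b**2 - 3*b + 2)
Divide: ((-b + 17)/(b**2 - 7*b + 10)) · ((b**2 - 3*b + 2)/(3*b - 1)) = (-b**2 + 18*b - 17)/(3*b**2 - 16*b + 5)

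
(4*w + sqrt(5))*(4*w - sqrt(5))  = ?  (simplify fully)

16*w^2 - 5

Product of conjugates: (P+Q)(P-Q) = P^2 - Q^2.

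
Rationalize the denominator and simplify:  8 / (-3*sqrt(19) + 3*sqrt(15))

Multiply numerator and denominator by 3*sqrt(15) + 3*sqrt(19).
Denominator becomes -36; numerator becomes 24*sqrt(15) + 24*sqrt(19).

(-2*sqrt(19) - 2*sqrt(15))/3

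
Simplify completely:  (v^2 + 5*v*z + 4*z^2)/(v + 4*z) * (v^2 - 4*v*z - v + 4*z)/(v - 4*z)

Factor: v^2 + 5*v*z + 4*z^2 = (v + z)*(v + 4*z);  v^2 - 4*v*z - v + 4*z = (v - 4*z)*(v - 1)
Cancel the common factors (v - 4*z), (v + 4*z).

v^2 + v*z - v - z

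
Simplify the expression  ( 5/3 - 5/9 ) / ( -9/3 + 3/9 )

-5/12

Numerator: 5/3 - 5/9 = 10/9
Denominator: -9/3 + 3/9 = -8/3
Divide: (10/9) · (-3/8) = -5/12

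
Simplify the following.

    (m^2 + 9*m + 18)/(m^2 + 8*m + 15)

(m + 6)/(m + 5)

Factor: m^2 + 9*m + 18 = (m + 3)*(m + 6);  m^2 + 8*m + 15 = (m + 5)*(m + 3)
Cancel the common factor (m + 3).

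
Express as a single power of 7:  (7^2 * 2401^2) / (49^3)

7^2 = 7^2; 2401^2 = 7^8; 49^3 = 7^6
Combine exponents: 7^4

7^4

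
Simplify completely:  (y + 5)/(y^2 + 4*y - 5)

Factor: y^2 + 4*y - 5 = (y - 1)*(y + 5)
Cancel the common factor (y + 5).

1/(y - 1)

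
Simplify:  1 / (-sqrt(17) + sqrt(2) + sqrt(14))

(sqrt(17) + 5*sqrt(14) + 29*sqrt(2) + 4*sqrt(119))/111

Group as (sqrt(2) + sqrt(14)) - sqrt(17); multiply by (sqrt(2) + sqrt(14)) + sqrt(17), then rationalise the remaining surd.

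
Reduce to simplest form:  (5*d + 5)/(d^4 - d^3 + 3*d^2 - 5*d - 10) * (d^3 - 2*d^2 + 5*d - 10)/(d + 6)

Factor: 5*d + 5 = 5*(d + 1);  d^4 - d^3 + 3*d^2 - 5*d - 10 = (d^2 + 5)*(d - 2)*(d + 1);  d^3 - 2*d^2 + 5*d - 10 = (d^2 + 5)*(d - 2)
Cancel the common factors (d^2 + 5), (d - 2), (d + 1).

5/(d + 6)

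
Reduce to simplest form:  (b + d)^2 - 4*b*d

(b - d)^2

Expanding gives b^2 - 2*b*d + d^2, a perfect square.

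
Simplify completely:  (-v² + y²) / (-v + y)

v + y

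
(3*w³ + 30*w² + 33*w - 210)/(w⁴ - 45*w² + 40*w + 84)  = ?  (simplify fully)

(3*w + 15)/(w² - 5*w - 6)

Factor: 3*w³ + 30*w² + 33*w - 210 = 3·(w + 7)·(w - 2)·(w + 5);  w⁴ - 45*w² + 40*w + 84 = (w + 1)·(w + 7)·(w - 6)·(w - 2)
Cancel the common factors (w + 7), (w - 2).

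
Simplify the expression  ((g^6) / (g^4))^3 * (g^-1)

Inside the bracket: g^2
Raise to the power 3: g^6
Multiply by (g^-1): add exponents.

g^5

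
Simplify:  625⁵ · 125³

5^29

625⁵ = 5^20; 125³ = 5^9
Combine exponents: 5^29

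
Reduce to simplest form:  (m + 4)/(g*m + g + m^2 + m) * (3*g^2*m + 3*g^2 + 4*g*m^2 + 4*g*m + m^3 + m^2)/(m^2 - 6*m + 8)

(3*g*m + 12*g + m^2 + 4*m)/(m^2 - 6*m + 8)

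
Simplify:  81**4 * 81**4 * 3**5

3**37

81**4 = 3**16; 81**4 = 3**16; 3**5 = 3**5
Combine exponents: 3**37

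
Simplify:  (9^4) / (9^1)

9^4 = 3^8; 9^1 = 3^2
Combine exponents: 3^6

3^6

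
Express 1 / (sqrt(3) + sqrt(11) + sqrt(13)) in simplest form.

Group as (sqrt(11) + sqrt(13)) + sqrt(3); multiply by (sqrt(11) + sqrt(13)) - sqrt(3), then rationalise the remaining surd.

(-2*sqrt(429) + sqrt(13) + 5*sqrt(11) + 21*sqrt(3))/131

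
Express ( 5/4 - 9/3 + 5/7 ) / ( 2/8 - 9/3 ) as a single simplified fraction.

29/77

Numerator: 5/4 - 9/3 + 5/7 = -29/28
Denominator: 2/8 - 9/3 = -11/4
Divide: (-29/28) · (-4/11) = 29/77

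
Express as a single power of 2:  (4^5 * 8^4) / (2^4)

2^18

4^5 = 2^10; 8^4 = 2^12; 2^4 = 2^4
Combine exponents: 2^18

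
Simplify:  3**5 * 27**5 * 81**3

3**32

3**5 = 3**5; 27**5 = 3**15; 81**3 = 3**12
Combine exponents: 3**32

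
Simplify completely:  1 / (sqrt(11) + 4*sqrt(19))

Multiply numerator and denominator by -4*sqrt(19) + sqrt(11).
Denominator becomes -293; numerator becomes -4*sqrt(19) + sqrt(11).

(-sqrt(11) + 4*sqrt(19))/293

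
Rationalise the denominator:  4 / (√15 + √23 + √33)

Group as (√15 + √33) + √23; multiply by (√15 + √33) - √23, then rationalise the remaining surd.

(-24*√1265 + 20*√33 + 100*√23 + 164*√15)/1355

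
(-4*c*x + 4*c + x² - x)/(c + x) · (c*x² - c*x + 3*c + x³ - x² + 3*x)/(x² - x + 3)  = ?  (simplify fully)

-4*c*x + 4*c + x² - x

Factor: -4*c*x + 4*c + x² - x = (x - 1)·(-4*c + x);  c*x² - c*x + 3*c + x³ - x² + 3*x = (c + x)·(x² - x + 3)
Cancel the common factors (x² - x + 3), (c + x).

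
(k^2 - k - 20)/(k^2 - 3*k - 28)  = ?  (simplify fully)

Factor: k^2 - k - 20 = (k + 4)*(k - 5);  k^2 - 3*k - 28 = (k + 4)*(k - 7)
Cancel the common factor (k + 4).

(k - 5)/(k - 7)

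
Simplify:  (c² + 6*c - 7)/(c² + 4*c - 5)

(c + 7)/(c + 5)

Factor: c² + 6*c - 7 = (c + 7)·(c - 1);  c² + 4*c - 5 = (c - 1)·(c + 5)
Cancel the common factor (c - 1).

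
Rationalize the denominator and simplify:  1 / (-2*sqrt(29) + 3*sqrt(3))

(-2*sqrt(29) - 3*sqrt(3))/89

Multiply numerator and denominator by 3*sqrt(3) + 2*sqrt(29).
Denominator becomes -89; numerator becomes 3*sqrt(3) + 2*sqrt(29).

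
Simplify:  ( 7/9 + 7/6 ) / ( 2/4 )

Numerator: 7/9 + 7/6 = 35/18
Denominator: 2/4 = 1/2
Divide: (35/18) · (2) = 35/9

35/9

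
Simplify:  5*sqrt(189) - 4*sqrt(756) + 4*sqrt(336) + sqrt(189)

10*sqrt(21)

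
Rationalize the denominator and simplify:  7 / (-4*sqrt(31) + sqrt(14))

Multiply numerator and denominator by sqrt(14) + 4*sqrt(31).
Denominator becomes -482; numerator becomes 7*sqrt(14) + 28*sqrt(31).

(-28*sqrt(31) - 7*sqrt(14))/482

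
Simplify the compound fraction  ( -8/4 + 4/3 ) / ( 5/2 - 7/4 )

Numerator: -8/4 + 4/3 = -2/3
Denominator: 5/2 - 7/4 = 3/4
Divide: (-2/3) · (4/3) = -8/9

-8/9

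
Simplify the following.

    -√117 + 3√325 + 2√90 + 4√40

12*√13 + 14*√10

√117 = 3*√13; 3√325 = 15*√13; 2√90 = 6*√10; 4√40 = 8*√10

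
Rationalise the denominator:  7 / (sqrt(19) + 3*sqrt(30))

Multiply numerator and denominator by -sqrt(19) + 3*sqrt(30).
Denominator becomes 251; numerator becomes -7*sqrt(19) + 21*sqrt(30).

(-7*sqrt(19) + 21*sqrt(30))/251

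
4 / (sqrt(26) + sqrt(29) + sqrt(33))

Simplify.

Group as (sqrt(26) + sqrt(29)) + sqrt(33); multiply by (sqrt(26) + sqrt(29)) - sqrt(33), then rationalise the remaining surd.

(-2*sqrt(24882) + 22*sqrt(33) + 30*sqrt(29) + 36*sqrt(26))/633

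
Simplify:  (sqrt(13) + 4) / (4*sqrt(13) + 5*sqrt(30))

(-16*sqrt(13) - 52 + 5*sqrt(390) + 20*sqrt(30))/542

Multiply numerator and denominator by -5*sqrt(30) + 4*sqrt(13).
Denominator becomes -542; numerator becomes -20*sqrt(30) - 5*sqrt(390) + 52 + 16*sqrt(13).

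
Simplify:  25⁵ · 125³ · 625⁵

25⁵ = 5^10; 125³ = 5^9; 625⁵ = 5^20
Combine exponents: 5^39

5^39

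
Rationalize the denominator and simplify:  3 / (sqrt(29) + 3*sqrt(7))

(-3*sqrt(29) + 9*sqrt(7))/34

Multiply numerator and denominator by -sqrt(29) + 3*sqrt(7).
Denominator becomes 34; numerator becomes -3*sqrt(29) + 9*sqrt(7).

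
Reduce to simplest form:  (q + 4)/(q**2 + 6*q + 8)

1/(q + 2)

Factor: q**2 + 6*q + 8 = (q + 4)*(q + 2)
Cancel the common factor (q + 4).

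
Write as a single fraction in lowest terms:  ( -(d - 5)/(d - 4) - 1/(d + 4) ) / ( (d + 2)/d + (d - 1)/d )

Numerator: -(d - 5)/(d - 4) - 1/(d + 4) = (-d² + 24)/(d² - 16)
Denominator: (d + 2)/d + (d - 1)/d = (2*d + 1)/d
Divide: ((-d² + 24)/(d² - 16)) · (d/(2*d + 1)) = (-d³ + 24*d)/(2*d³ + d² - 32*d - 16)

(-d³ + 24*d)/(2*d³ + d² - 32*d - 16)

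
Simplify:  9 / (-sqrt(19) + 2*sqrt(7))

Multiply numerator and denominator by sqrt(19) + 2*sqrt(7).
Denominator becomes 9; numerator becomes 9*sqrt(19) + 18*sqrt(7).

sqrt(19) + 2*sqrt(7)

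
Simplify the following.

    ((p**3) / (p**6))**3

p**(-9)

Inside the bracket: (p**-3)
Raise to the power 3: (p**-9)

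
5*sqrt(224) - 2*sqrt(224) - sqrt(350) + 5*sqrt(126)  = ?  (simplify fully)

22*sqrt(14)

5*sqrt(224) = 20*sqrt(14); 2*sqrt(224) = 8*sqrt(14); sqrt(350) = 5*sqrt(14); 5*sqrt(126) = 15*sqrt(14)
Combine: (20 - 8 - 5 + 15)·sqrt(14) = 22*sqrt(14)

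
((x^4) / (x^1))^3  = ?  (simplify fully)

x^9

Inside the bracket: x^3
Raise to the power 3: x^9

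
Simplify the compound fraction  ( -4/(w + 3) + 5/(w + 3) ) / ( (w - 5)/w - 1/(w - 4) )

Numerator: -4/(w + 3) + 5/(w + 3) = 1/(w + 3)
Denominator: (w - 5)/w - 1/(w - 4) = (w² - 10*w + 20)/(w² - 4*w)
Divide: (1/(w + 3)) · ((w² - 4*w)/(w² - 10*w + 20)) = (w² - 4*w)/(w³ - 7*w² - 10*w + 60)

(w² - 4*w)/(w³ - 7*w² - 10*w + 60)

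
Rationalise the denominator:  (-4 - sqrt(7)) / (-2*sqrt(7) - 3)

(2 + 5*sqrt(7))/19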